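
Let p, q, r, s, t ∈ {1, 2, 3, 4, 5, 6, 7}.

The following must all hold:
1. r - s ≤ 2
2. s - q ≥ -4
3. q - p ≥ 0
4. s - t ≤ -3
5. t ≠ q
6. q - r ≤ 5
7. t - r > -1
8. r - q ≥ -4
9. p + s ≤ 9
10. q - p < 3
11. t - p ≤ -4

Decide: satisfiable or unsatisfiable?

Constraints 1, 3, 4, 8, and 11 give t − s ≥ 3, s − r ≥ -2, r − q ≥ -4, q − p ≥ 0, p − t ≥ 4.
Adding all 5 inequalities: the left sides telescope to 0, and the right sides sum to 3 + (-2) + (-4) + 0 + 4 = 1. So 0 ≥ 1, which is false.

Unsatisfiable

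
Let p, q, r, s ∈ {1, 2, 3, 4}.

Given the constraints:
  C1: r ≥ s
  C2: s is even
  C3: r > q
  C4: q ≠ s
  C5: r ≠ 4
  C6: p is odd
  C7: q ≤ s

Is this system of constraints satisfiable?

Satisfiable

The assignment p = 1, q = 1, r = 3, s = 2 works:
  constraint 2 holds since s = 2 is even.
  constraint 6 holds since p = 1 is odd.
The rest check out directly.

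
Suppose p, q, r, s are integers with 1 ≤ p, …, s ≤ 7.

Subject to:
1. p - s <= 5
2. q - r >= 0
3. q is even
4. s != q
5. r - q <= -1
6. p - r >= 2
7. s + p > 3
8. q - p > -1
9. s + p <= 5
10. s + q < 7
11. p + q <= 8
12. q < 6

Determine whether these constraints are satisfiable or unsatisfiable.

Satisfiable

The assignment p = 3, q = 4, r = 1, s = 1 works:
  constraint 1 holds since p - s = 2.
  constraint 2 holds since q - r = 3.
  constraint 5 holds since r - q = -3.
The rest check out directly.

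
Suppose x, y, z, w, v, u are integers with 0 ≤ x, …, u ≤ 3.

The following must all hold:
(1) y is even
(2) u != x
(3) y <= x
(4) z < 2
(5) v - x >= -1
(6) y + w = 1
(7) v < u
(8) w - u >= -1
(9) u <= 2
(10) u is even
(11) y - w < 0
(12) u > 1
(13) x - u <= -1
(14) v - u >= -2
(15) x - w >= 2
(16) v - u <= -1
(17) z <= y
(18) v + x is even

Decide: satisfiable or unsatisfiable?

Constraints 5, 8, 15, and 16 give w − u ≥ -1, u − v ≥ 1, v − x ≥ -1, x − w ≥ 2.
Adding all 4 inequalities: the left sides telescope to 0, and the right sides sum to (-1) + 1 + (-1) + 2 = 1. So 0 ≥ 1, which is false.

Unsatisfiable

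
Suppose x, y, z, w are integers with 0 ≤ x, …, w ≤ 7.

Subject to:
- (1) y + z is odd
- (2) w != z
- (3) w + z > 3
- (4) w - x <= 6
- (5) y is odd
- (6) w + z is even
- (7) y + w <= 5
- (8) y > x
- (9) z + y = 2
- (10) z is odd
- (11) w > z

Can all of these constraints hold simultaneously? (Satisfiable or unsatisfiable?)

Unsatisfiable

Constraint 5 makes y odd and constraint 10 makes z odd, so y + z must be even. Constraint 1 says y + z is odd — contradiction.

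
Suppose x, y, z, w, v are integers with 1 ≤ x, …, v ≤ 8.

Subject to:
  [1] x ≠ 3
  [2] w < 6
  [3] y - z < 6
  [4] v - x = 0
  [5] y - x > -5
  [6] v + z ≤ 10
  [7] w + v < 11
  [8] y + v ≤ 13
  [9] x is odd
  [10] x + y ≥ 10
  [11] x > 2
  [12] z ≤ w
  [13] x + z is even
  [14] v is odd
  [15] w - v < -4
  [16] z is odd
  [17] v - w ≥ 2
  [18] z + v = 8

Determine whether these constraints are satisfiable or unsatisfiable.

One satisfying assignment is x = 7, y = 4, z = 1, w = 2, v = 7.
For the less obvious constraints — constraint 3: y - z = 3; constraint 4: v - x = 0 — and the others hold by inspection.

Satisfiable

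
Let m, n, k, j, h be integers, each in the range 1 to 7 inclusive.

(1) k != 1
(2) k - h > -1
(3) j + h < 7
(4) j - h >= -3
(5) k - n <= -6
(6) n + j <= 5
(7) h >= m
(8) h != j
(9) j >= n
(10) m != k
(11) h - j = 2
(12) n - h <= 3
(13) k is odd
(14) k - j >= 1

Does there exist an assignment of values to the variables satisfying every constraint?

Unsatisfiable

Constraints 4, 5, 12, and 14 give k − j ≥ 1, j − h ≥ -3, h − n ≥ -3, n − k ≥ 6.
Adding all 4 inequalities: the left sides telescope to 0, and the right sides sum to 1 + (-3) + (-3) + 6 = 1. So 0 ≥ 1, which is false.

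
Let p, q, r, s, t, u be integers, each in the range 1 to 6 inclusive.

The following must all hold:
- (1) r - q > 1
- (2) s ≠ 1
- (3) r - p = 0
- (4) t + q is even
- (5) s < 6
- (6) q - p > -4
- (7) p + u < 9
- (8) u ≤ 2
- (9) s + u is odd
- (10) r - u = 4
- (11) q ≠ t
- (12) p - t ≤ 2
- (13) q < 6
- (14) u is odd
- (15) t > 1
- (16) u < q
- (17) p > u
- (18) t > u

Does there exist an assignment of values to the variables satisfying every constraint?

One satisfying assignment is p = 5, q = 2, r = 5, s = 2, t = 6, u = 1.
For the less obvious constraints — constraint 1: r - q = 3; constraint 3: r - p = 0 — and the others hold by inspection.

Satisfiable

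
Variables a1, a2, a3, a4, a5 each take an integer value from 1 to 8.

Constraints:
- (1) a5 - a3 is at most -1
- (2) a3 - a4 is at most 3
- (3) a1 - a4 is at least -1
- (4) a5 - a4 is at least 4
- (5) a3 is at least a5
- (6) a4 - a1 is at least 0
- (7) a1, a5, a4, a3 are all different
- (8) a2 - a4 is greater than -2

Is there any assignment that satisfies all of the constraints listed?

Constraints 1, 2, and 4 give a5 − a4 ≥ 4, a4 − a3 ≥ -3, a3 − a5 ≥ 1.
Adding all 3 inequalities: the left sides telescope to 0, and the right sides sum to 4 + (-3) + 1 = 2. So 0 ≥ 2, which is false.

Unsatisfiable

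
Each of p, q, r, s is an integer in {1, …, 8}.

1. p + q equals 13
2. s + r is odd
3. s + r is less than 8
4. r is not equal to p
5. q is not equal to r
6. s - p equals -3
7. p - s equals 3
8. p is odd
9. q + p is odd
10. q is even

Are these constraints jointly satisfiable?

Satisfiable

One satisfying assignment is p = 7, q = 6, r = 3, s = 4.
For the less obvious constraints — constraint 1: p + q = 13; constraint 3: s + r = 7 — and the others hold by inspection.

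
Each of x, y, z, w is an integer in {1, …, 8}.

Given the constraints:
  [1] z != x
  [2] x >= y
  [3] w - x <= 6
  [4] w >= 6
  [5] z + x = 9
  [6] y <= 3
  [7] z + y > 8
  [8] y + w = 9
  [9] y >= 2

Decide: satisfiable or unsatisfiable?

Satisfiable

Take x = 2, y = 2, z = 7, w = 7. Then constraint 3: w - x = 5; constraint 5: z + x = 9; constraint 7: z + y = 9, and every other listed constraint is also met.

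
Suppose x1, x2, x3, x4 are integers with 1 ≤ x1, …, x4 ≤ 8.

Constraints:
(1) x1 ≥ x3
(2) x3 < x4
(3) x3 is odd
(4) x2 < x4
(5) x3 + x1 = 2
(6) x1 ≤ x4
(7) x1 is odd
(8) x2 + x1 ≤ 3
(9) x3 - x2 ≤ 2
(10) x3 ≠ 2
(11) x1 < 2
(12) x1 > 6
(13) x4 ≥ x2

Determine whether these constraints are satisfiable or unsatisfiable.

From constraint 12: x1 ≥ 7. From constraint 11: x1 ≤ 1. But 1 < 7, so no value of x1 works.

Unsatisfiable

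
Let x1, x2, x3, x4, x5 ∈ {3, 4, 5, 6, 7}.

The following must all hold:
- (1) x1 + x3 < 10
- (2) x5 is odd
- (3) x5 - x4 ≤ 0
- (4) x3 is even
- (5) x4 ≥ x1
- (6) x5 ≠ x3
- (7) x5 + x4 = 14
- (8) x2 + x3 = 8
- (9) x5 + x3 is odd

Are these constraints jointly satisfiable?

Satisfiable

The assignment x1 = 5, x2 = 4, x3 = 4, x4 = 7, x5 = 7 works:
  constraint 1 holds since x1 + x3 = 9.
  constraint 3 holds since x5 - x4 = 0.
The rest check out directly.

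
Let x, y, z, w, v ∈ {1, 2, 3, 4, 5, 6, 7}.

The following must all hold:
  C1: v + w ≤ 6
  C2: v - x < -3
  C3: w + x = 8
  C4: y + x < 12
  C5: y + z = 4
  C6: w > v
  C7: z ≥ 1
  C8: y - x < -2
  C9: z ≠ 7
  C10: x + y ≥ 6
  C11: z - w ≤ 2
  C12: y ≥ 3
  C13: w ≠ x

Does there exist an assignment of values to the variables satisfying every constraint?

One satisfying assignment is x = 6, y = 3, z = 1, w = 2, v = 1.
For the less obvious constraints — constraint 1: v + w = 3; constraint 2: v - x = -5; constraint 3: w + x = 8 — and the others hold by inspection.

Satisfiable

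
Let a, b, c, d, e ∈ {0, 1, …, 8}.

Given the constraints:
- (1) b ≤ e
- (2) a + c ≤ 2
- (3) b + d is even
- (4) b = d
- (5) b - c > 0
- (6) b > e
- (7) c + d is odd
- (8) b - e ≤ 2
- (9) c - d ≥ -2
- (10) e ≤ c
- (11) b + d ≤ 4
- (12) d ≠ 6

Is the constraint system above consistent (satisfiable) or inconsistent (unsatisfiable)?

Constraints 1, 5, and 10 give b ≤ e, e ≤ c, c < b. Chaining: b ≤ e ≤ c < b, which forces b < b — impossible.

Unsatisfiable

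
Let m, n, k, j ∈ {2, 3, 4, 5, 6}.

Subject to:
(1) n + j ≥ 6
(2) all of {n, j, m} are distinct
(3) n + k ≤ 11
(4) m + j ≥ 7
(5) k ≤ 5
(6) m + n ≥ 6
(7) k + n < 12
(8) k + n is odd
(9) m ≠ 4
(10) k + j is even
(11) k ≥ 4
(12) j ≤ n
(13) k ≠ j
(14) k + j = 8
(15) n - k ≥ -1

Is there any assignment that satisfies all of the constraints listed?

Satisfiable

The assignment m = 5, n = 4, k = 5, j = 3 works:
  constraint 1 holds since n + j = 7.
  constraint 3 holds since n + k = 9.
  constraint 4 holds since m + j = 8.
The rest check out directly.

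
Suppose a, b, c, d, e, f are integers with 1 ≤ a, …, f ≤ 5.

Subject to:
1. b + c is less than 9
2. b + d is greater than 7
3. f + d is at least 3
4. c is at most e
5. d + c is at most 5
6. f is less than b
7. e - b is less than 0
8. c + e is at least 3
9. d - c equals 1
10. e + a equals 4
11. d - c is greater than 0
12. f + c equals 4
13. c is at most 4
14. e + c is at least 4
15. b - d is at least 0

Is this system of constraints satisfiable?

Try a = 1, b = 5, c = 2, d = 3, e = 3, f = 2.
Check constraint 1: b + c = 7; constraint 2: b + d = 8; constraint 3: f + d = 5. The remaining constraints are straightforward to verify.

Satisfiable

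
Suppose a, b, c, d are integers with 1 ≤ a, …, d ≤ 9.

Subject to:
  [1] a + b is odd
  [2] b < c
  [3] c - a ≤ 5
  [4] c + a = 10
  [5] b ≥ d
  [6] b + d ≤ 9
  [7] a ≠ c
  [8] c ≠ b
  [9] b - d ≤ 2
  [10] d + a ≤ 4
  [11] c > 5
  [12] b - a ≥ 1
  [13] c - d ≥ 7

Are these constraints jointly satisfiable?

Unsatisfiable

Constraints 3, 9, 12, and 13 give c − d ≥ 7, d − b ≥ -2, b − a ≥ 1, a − c ≥ -5.
Adding all 4 inequalities: the left sides telescope to 0, and the right sides sum to 7 + (-2) + 1 + (-5) = 1. So 0 ≥ 1, which is false.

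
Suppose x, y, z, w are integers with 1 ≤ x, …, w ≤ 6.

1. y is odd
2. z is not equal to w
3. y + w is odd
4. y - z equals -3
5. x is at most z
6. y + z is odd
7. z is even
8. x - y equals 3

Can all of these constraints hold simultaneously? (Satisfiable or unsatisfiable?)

Satisfiable

One satisfying assignment is x = 4, y = 1, z = 4, w = 2.
For the less obvious constraints — constraint 1: y = 1 is odd; constraint 4: y - z = -3; constraint 8: x - y = 3 — and the others hold by inspection.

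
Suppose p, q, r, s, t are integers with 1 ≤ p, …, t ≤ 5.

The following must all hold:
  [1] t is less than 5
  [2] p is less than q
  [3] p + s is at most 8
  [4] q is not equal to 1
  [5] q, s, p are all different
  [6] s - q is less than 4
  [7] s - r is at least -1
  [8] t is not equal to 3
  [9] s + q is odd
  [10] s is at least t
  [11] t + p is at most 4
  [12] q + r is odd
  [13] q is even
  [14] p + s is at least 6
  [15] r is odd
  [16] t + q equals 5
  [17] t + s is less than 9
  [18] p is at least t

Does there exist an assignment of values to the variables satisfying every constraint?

Setting (p, q, r, s, t) = (1, 4, 5, 5, 1) satisfies everything: constraint 3: p + s = 6; constraint 6: s - q = 1; constraint 7: s - r = 0, and the others follow.

Satisfiable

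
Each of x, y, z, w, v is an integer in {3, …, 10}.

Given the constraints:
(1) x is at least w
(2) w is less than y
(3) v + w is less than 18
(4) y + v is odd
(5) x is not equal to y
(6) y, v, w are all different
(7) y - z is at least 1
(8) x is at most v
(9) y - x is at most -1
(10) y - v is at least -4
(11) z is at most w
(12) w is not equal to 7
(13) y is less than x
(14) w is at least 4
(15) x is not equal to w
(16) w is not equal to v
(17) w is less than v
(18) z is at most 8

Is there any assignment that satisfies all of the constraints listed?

Take x = 8, y = 7, z = 4, w = 5, v = 10. Then constraint 3: v + w = 15; constraint 7: y - z = 3, and every other listed constraint is also met.

Satisfiable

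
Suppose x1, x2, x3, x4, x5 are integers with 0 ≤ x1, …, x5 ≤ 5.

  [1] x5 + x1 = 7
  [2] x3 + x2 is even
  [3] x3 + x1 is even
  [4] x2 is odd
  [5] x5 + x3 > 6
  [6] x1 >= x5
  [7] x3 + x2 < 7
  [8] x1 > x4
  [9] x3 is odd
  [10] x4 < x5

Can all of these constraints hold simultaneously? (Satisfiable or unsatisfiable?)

Take x1 = 5, x2 = 1, x3 = 5, x4 = 1, x5 = 2. Then constraint 1: x5 + x1 = 7; constraint 5: x5 + x3 = 7; constraint 7: x3 + x2 = 6, and every other listed constraint is also met.

Satisfiable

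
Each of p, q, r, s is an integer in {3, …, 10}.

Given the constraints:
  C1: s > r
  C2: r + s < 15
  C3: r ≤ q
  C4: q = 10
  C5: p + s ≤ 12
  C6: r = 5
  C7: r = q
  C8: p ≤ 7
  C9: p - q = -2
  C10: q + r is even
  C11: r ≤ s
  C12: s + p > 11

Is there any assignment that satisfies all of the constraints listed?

Unsatisfiable

Constraint 6 fixes r = 5 and constraint 4 fixes q = 10, but constraint 7 requires r = q. Since 5 ≠ 10, contradiction.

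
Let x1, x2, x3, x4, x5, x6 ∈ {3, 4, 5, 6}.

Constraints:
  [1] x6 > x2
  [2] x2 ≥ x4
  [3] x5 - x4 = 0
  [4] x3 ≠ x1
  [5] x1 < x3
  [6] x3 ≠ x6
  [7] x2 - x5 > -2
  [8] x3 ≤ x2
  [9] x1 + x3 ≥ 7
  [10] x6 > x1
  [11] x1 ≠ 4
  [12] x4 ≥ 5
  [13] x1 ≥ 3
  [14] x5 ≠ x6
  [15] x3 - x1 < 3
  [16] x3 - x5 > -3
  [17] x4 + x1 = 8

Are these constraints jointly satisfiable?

Satisfiable

One satisfying assignment is x1 = 3, x2 = 5, x3 = 4, x4 = 5, x5 = 5, x6 = 6.
For the less obvious constraints — constraint 3: x5 - x4 = 0; constraint 7: x2 - x5 = 0; constraint 9: x1 + x3 = 7 — and the others hold by inspection.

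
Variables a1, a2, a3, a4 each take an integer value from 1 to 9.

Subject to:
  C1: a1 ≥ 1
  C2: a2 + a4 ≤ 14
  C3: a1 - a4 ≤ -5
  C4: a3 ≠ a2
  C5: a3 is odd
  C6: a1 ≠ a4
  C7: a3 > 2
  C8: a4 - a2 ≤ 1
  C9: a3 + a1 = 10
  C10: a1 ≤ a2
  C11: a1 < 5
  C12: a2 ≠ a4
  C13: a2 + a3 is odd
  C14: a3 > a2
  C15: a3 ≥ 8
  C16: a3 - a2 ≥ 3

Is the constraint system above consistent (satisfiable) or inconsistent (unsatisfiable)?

Setting (a1, a2, a3, a4) = (1, 6, 9, 7) satisfies everything: constraint 2: a2 + a4 = 13; constraint 3: a1 - a4 = -6, and the others follow.

Satisfiable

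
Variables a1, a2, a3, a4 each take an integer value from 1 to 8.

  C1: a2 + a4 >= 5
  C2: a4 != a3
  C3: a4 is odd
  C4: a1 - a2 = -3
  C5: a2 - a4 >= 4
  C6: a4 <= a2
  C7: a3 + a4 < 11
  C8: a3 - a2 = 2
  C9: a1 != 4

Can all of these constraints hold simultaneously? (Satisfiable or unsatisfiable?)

Try a1 = 2, a2 = 5, a3 = 7, a4 = 1.
Check constraint 1: a2 + a4 = 6; constraint 4: a1 - a2 = -3; constraint 5: a2 - a4 = 4. The remaining constraints are straightforward to verify.

Satisfiable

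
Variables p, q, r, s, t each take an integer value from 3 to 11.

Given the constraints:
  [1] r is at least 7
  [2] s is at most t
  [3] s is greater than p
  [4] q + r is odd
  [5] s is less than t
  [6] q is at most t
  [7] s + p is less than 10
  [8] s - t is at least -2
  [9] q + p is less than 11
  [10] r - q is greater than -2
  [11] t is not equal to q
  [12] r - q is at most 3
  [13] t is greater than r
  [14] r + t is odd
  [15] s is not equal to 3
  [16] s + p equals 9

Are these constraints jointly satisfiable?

Try p = 3, q = 6, r = 7, s = 6, t = 8.
Check constraint 7: s + p = 9; constraint 8: s - t = -2; constraint 9: q + p = 9. The remaining constraints are straightforward to verify.

Satisfiable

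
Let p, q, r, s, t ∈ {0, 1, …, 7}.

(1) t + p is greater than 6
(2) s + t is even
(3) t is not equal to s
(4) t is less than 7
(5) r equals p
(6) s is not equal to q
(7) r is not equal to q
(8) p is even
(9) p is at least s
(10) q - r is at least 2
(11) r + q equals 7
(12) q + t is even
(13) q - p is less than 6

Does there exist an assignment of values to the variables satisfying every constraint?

Satisfiable

The assignment p = 2, q = 5, r = 2, s = 1, t = 5 works:
  constraint 1 holds since t + p = 7.
  constraint 10 holds since q - r = 3.
  constraint 11 holds since r + q = 7.
The rest check out directly.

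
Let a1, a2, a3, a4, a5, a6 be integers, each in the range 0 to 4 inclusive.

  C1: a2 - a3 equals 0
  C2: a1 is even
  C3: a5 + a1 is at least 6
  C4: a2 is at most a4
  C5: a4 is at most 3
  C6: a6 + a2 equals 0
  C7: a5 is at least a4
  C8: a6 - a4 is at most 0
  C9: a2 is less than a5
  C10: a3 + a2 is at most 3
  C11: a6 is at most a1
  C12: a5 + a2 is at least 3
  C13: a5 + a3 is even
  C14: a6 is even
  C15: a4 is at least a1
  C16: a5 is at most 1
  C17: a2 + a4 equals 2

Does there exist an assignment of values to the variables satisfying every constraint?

From constraint 16: a5 ≤ 1. From constraints 5 and 15: a1 ≤ a4 ≤ 3. Hence a5 + a1 ≤ 4. But constraint 3 requires a5 + a1 ≥ 6, and 6 > 4. Contradiction.

Unsatisfiable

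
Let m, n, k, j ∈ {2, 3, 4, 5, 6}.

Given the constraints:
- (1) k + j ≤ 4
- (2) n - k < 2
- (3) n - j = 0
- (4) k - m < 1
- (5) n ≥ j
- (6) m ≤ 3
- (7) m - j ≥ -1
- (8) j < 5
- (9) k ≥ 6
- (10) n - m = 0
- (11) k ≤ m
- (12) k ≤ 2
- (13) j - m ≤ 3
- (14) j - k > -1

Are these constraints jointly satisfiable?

From constraints 9 and 11: m ≥ k and k ≥ 6, so m ≥ 6. From constraint 6: m ≤ 3. But 3 < 6, so no value of m works.

Unsatisfiable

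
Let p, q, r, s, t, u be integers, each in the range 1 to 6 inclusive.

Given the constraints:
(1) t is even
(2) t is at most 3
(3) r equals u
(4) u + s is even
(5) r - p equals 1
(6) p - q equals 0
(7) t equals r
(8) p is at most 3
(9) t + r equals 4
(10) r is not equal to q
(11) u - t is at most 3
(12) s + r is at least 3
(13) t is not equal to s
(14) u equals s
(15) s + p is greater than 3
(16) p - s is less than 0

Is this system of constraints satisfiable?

Unsatisfiable

From constraints 3, 7, and 14, t = r = u = s, so t = s. But constraint 13 says t ≠ s. Contradiction.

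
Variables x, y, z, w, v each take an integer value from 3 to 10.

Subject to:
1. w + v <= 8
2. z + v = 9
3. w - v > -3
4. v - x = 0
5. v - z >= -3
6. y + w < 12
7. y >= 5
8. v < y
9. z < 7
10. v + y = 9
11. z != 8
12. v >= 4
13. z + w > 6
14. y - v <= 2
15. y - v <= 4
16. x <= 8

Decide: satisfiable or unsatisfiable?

Try x = 4, y = 5, z = 5, w = 4, v = 4.
Check constraint 1: w + v = 8; constraint 2: z + v = 9; constraint 3: w - v = 0. The remaining constraints are straightforward to verify.

Satisfiable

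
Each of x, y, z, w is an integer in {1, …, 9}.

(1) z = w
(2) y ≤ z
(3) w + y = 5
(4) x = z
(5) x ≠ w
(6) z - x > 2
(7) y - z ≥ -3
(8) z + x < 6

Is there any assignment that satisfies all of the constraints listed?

Unsatisfiable

From constraints 1 and 4, x = z = w, so x = w. But constraint 5 says x ≠ w. Contradiction.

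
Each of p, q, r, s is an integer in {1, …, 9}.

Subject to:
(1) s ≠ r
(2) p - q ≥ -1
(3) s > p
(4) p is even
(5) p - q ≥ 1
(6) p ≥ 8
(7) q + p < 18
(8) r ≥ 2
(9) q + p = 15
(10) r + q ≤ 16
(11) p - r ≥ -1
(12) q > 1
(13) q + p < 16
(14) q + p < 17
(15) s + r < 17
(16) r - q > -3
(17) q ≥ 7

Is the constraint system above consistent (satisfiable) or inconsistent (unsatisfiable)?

Setting (p, q, r, s) = (8, 7, 6, 9) satisfies everything: constraint 2: p - q = 1; constraint 5: p - q = 1, and the others follow.

Satisfiable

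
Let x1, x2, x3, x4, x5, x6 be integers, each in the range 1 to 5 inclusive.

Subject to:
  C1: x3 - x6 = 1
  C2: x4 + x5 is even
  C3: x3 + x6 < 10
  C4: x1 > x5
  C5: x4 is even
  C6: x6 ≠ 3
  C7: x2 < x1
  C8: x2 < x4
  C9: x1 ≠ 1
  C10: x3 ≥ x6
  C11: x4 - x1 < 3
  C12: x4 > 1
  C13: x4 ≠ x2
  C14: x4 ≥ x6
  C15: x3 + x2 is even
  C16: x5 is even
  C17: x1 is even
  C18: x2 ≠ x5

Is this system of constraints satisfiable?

Try x1 = 4, x2 = 3, x3 = 5, x4 = 4, x5 = 2, x6 = 4.
Check constraint 1: x3 - x6 = 1; constraint 3: x3 + x6 = 9. The remaining constraints are straightforward to verify.

Satisfiable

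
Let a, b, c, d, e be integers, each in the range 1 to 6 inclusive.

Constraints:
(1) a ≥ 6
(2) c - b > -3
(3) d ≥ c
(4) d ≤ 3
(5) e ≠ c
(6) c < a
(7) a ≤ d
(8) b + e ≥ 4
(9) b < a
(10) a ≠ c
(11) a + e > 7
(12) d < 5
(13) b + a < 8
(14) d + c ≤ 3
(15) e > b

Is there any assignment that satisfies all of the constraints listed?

Unsatisfiable

From constraint 1: a ≥ 6. From constraints 4 and 7: a ≤ d and d ≤ 3, so a ≤ 3. But 3 < 6, so no value of a works.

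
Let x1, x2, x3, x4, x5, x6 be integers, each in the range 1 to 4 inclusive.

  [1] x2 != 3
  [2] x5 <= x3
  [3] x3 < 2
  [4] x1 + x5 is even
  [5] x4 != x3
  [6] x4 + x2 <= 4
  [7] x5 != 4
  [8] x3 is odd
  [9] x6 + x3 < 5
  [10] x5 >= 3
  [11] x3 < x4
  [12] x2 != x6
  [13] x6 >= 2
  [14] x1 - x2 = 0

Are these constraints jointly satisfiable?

From constraints 2 and 10: x3 ≥ x5 and x5 ≥ 3, so x3 ≥ 3. From constraint 3: x3 ≤ 1. But 1 < 3, so no value of x3 works.

Unsatisfiable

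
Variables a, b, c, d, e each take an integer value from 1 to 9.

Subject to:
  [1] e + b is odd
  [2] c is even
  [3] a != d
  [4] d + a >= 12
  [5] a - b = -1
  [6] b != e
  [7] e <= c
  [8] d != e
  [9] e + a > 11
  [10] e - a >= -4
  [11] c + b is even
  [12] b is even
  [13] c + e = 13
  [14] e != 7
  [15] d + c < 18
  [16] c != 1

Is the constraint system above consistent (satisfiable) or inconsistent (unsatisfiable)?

The assignment a = 7, b = 8, c = 8, d = 8, e = 5 works:
  constraint 4 holds since d + a = 15.
  constraint 5 holds since a - b = -1.
The rest check out directly.

Satisfiable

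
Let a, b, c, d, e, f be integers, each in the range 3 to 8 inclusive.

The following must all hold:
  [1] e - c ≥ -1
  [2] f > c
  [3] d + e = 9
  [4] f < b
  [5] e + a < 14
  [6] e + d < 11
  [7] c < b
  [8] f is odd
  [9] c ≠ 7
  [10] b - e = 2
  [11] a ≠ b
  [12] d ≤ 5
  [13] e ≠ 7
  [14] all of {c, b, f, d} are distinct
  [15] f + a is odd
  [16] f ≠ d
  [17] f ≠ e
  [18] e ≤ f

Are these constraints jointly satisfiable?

Satisfiable

One satisfying assignment is a = 6, b = 8, c = 5, d = 3, e = 6, f = 7.
For the less obvious constraints — constraint 1: e - c = 1; constraint 3: d + e = 9; constraint 5: e + a = 12 — and the others hold by inspection.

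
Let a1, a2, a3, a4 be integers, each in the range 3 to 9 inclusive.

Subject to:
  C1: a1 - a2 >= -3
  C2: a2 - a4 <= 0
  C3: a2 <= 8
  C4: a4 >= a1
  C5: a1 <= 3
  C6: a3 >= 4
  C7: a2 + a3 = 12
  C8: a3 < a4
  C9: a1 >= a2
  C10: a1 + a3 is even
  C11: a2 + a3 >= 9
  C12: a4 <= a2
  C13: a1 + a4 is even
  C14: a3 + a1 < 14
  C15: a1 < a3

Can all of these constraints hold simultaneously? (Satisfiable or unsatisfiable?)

Constraints 8, 9, 12, and 15 give a3 < a4, a4 ≤ a2, a2 ≤ a1, a1 < a3. Chaining: a3 < a4 ≤ a2 ≤ a1 < a3, which forces a3 < a3 — impossible.

Unsatisfiable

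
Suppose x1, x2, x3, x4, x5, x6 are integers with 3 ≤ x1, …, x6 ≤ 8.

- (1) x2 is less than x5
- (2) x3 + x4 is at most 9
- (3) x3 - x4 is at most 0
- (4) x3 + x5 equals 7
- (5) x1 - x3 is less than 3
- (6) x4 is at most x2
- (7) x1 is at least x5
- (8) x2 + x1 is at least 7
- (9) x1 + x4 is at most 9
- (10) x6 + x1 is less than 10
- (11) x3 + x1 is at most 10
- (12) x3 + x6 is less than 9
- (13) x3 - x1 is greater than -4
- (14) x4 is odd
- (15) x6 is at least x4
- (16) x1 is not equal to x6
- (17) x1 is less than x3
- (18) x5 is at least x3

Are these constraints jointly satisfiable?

Unsatisfiable

Constraints 1, 3, 6, 7, and 17 give x5 ≤ x1, x1 < x3, x3 ≤ x4, x4 ≤ x2, x2 < x5. Chaining: x5 ≤ x1 < x3 ≤ x4 ≤ x2 < x5, which forces x5 < x5 — impossible.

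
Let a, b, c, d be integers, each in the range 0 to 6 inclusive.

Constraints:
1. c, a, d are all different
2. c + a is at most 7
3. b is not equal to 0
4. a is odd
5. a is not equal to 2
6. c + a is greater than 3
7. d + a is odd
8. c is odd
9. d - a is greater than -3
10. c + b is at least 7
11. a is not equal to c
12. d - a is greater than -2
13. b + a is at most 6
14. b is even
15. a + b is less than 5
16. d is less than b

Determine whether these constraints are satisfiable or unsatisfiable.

Setting (a, b, c, d) = (1, 2, 5, 0) satisfies everything: constraint 2: c + a = 6; constraint 6: c + a = 6; constraint 9: d - a = -1, and the others follow.

Satisfiable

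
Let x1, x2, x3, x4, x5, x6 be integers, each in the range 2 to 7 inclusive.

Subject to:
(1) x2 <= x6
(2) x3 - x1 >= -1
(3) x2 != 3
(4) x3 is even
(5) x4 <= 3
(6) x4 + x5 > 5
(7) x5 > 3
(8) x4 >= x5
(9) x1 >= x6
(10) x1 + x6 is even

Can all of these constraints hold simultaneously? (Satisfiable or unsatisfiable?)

From constraint 7: x5 ≥ 4. From constraints 5 and 8: x5 ≤ x4 and x4 ≤ 3, so x5 ≤ 3. But 3 < 4, so no value of x5 works.

Unsatisfiable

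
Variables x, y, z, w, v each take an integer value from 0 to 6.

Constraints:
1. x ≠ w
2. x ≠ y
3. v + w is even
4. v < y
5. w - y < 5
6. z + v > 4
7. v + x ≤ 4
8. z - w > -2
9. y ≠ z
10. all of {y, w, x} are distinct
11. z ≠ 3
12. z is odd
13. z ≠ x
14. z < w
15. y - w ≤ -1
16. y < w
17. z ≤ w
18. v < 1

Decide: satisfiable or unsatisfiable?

Setting (x, y, z, w, v) = (1, 4, 5, 6, 0) satisfies everything: constraint 5: w - y = 2; constraint 6: z + v = 5; constraint 7: v + x = 1, and the others follow.

Satisfiable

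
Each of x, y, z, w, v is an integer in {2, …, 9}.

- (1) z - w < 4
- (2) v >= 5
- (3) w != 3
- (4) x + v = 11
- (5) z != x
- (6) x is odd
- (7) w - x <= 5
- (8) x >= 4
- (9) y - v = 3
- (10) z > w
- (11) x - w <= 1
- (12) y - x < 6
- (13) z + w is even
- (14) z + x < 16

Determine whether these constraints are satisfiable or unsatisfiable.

Setting (x, y, z, w, v) = (5, 9, 9, 7, 6) satisfies everything: constraint 1: z - w = 2; constraint 4: x + v = 11; constraint 7: w - x = 2, and the others follow.

Satisfiable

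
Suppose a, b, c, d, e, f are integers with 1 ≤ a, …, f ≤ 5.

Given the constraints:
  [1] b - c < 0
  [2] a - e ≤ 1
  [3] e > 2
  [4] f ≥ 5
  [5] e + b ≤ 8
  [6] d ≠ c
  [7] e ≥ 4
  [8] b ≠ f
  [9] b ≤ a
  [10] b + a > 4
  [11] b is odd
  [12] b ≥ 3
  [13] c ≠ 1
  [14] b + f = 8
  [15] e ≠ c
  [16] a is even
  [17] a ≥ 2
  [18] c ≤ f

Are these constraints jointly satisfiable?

Satisfiable

Try a = 4, b = 3, c = 4, d = 2, e = 5, f = 5.
Check constraint 1: b - c = -1; constraint 2: a - e = -1. The remaining constraints are straightforward to verify.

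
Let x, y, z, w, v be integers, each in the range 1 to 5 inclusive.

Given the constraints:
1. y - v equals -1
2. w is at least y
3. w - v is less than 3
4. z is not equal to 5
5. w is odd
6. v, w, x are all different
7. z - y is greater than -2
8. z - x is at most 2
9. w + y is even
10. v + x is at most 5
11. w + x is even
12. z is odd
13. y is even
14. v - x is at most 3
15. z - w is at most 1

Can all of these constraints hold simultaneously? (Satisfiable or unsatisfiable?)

Unsatisfiable

Constraint 5 makes w odd and constraint 13 makes y even, so w + y must be odd. Constraint 9 says w + y is even — contradiction.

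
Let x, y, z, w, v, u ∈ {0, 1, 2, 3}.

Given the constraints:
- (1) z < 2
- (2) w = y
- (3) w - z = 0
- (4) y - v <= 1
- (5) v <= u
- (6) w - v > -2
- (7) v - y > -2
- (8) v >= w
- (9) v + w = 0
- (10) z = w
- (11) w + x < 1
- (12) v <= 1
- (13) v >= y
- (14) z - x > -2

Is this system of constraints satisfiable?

Satisfiable

One satisfying assignment is x = 0, y = 0, z = 0, w = 0, v = 0, u = 3.
For the less obvious constraints — constraint 3: w - z = 0; constraint 4: y - v = 0 — and the others hold by inspection.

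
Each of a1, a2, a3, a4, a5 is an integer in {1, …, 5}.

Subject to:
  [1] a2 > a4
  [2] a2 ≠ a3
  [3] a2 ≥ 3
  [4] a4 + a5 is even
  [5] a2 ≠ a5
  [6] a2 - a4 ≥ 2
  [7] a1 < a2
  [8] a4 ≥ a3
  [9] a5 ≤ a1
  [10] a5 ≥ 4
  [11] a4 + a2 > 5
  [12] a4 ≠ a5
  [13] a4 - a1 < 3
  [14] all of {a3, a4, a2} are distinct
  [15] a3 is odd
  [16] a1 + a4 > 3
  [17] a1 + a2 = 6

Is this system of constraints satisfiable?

Unsatisfiable

From constraints 9 and 10: a1 ≥ a5 ≥ 4. From constraint 3: a2 ≥ 3. Hence a1 + a2 ≥ 7. But constraint 17 requires a1 + a2 = 6, and 6 < 7. Contradiction.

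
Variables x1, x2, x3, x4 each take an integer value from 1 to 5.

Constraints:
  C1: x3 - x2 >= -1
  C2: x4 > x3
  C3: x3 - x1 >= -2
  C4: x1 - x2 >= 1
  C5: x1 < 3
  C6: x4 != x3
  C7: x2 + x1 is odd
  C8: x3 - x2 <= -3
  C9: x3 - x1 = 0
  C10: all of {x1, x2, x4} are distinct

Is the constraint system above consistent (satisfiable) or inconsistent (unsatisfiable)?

Constraints 3, 4, and 8 give x2 − x3 ≥ 3, x3 − x1 ≥ -2, x1 − x2 ≥ 1.
Adding all 3 inequalities: the left sides telescope to 0, and the right sides sum to 3 + (-2) + 1 = 2. So 0 ≥ 2, which is false.

Unsatisfiable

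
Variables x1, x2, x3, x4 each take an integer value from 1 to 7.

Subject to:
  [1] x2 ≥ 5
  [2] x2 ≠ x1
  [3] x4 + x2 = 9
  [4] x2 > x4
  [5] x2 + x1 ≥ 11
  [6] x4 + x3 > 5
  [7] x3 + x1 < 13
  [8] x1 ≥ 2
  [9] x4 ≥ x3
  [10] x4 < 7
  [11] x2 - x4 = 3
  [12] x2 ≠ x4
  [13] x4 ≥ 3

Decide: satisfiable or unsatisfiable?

Satisfiable

Setting (x1, x2, x3, x4) = (7, 6, 3, 3) satisfies everything: constraint 3: x4 + x2 = 9; constraint 5: x2 + x1 = 13, and the others follow.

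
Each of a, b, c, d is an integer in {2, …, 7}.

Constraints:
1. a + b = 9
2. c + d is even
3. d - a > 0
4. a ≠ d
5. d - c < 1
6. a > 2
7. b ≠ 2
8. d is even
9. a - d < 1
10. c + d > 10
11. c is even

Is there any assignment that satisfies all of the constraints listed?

One satisfying assignment is a = 4, b = 5, c = 6, d = 6.
For the less obvious constraints — constraint 1: a + b = 9; constraint 3: d - a = 2 — and the others hold by inspection.

Satisfiable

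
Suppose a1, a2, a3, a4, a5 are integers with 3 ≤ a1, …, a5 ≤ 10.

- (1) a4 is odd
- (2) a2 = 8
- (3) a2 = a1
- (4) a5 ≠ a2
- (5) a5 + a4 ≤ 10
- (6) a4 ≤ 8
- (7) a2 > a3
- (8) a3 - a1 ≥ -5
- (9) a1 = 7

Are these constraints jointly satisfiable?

Unsatisfiable

Constraint 2 fixes a2 = 8 and constraint 9 fixes a1 = 7, but constraint 3 requires a2 = a1. Since 8 ≠ 7, contradiction.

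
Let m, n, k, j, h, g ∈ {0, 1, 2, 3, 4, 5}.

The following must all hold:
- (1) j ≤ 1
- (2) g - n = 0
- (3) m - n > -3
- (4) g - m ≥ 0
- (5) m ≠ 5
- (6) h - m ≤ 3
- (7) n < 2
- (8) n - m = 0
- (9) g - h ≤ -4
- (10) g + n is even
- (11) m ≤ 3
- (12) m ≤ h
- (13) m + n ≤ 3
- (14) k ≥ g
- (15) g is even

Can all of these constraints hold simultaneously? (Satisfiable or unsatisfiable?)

Unsatisfiable

Constraints 4, 6, and 9 give g − m ≥ 0, m − h ≥ -3, h − g ≥ 4.
Adding all 3 inequalities: the left sides telescope to 0, and the right sides sum to 0 + (-3) + 4 = 1. So 0 ≥ 1, which is false.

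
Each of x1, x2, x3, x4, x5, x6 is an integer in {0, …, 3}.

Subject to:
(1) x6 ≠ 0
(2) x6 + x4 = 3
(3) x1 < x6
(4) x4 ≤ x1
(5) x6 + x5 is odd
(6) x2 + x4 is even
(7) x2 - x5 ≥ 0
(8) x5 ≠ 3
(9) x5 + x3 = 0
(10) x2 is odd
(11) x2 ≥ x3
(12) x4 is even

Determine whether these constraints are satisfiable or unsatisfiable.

Constraint 10 makes x2 odd and constraint 12 makes x4 even, so x2 + x4 must be odd. Constraint 6 says x2 + x4 is even — contradiction.

Unsatisfiable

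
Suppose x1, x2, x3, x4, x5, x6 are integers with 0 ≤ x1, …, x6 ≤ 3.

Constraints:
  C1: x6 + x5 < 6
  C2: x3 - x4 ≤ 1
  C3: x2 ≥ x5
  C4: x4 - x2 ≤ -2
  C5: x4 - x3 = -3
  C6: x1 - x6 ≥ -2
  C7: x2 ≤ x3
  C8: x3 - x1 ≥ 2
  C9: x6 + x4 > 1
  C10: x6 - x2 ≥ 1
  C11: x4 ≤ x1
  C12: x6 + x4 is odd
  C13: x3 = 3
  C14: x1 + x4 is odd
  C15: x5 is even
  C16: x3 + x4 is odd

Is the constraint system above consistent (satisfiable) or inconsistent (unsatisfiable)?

Unsatisfiable

Constraints 2, 4, 6, 8, and 10 give x2 − x4 ≥ 2, x4 − x3 ≥ -1, x3 − x1 ≥ 2, x1 − x6 ≥ -2, x6 − x2 ≥ 1.
Adding all 5 inequalities: the left sides telescope to 0, and the right sides sum to 2 + (-1) + 2 + (-2) + 1 = 2. So 0 ≥ 2, which is false.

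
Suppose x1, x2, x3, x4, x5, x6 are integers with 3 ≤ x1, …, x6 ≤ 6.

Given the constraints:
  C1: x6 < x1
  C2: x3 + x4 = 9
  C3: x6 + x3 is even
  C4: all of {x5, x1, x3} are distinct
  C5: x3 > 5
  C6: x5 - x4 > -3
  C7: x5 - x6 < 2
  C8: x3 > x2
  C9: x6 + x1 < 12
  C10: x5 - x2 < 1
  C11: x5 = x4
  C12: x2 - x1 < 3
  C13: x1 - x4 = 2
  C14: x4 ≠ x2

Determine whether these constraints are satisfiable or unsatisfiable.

Satisfiable

One satisfying assignment is x1 = 5, x2 = 5, x3 = 6, x4 = 3, x5 = 3, x6 = 4.
For the less obvious constraints — constraint 2: x3 + x4 = 9; constraint 6: x5 - x4 = 0 — and the others hold by inspection.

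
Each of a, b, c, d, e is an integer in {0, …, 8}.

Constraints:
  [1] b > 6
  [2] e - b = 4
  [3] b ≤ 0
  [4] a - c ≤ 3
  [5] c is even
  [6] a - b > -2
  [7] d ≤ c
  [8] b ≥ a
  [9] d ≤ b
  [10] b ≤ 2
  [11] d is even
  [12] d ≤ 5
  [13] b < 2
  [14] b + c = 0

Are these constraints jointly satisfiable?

Unsatisfiable

From constraint 1: b ≥ 7. From constraint 3: b ≤ 0. But 0 < 7, so no value of b works.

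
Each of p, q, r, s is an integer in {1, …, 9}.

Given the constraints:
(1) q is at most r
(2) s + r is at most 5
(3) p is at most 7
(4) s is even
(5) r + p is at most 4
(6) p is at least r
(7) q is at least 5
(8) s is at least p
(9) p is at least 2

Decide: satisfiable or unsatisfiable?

From constraints 8 and 9: s ≥ p ≥ 2. From constraints 1 and 7: r ≥ q ≥ 5. Hence s + r ≥ 7. But constraint 2 requires s + r ≤ 5, and 5 < 7. Contradiction.

Unsatisfiable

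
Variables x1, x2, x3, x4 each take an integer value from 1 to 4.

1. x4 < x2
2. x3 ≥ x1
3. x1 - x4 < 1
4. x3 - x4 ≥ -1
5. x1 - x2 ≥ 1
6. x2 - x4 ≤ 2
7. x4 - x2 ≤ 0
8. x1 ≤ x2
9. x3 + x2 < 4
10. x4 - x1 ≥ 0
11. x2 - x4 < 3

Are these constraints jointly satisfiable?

Unsatisfiable

Constraints 5, 7, and 10 give x4 − x1 ≥ 0, x1 − x2 ≥ 1, x2 − x4 ≥ 0.
Adding all 3 inequalities: the left sides telescope to 0, and the right sides sum to 0 + 1 + 0 = 1. So 0 ≥ 1, which is false.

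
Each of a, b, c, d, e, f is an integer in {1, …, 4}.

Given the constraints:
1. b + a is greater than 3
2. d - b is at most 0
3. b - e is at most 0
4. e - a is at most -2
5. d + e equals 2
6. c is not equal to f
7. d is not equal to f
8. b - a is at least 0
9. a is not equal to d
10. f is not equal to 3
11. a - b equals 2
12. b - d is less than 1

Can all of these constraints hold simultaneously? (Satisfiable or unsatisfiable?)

Unsatisfiable

Constraints 3, 4, and 8 give a − e ≥ 2, e − b ≥ 0, b − a ≥ 0.
Adding all 3 inequalities: the left sides telescope to 0, and the right sides sum to 2 + 0 + 0 = 2. So 0 ≥ 2, which is false.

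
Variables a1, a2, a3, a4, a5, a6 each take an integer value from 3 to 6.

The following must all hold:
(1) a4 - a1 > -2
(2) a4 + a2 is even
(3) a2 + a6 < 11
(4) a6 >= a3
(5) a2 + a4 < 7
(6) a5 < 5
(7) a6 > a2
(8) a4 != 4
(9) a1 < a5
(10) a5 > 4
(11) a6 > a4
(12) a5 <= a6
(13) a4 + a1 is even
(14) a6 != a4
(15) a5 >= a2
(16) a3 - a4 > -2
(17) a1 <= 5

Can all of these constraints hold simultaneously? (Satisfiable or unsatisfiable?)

From constraint 10: a5 ≥ 5. From constraint 6: a5 ≤ 4. But 4 < 5, so no value of a5 works.

Unsatisfiable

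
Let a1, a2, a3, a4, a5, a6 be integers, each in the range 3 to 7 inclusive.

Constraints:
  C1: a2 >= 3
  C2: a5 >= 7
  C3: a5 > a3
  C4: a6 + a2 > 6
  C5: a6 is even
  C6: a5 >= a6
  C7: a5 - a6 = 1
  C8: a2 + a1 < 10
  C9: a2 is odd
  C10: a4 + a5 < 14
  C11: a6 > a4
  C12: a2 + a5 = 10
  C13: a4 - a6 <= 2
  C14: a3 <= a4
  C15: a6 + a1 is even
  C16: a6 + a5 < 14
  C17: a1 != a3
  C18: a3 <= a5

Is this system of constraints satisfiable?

Satisfiable

One satisfying assignment is a1 = 4, a2 = 3, a3 = 5, a4 = 5, a5 = 7, a6 = 6.
For the less obvious constraints — constraint 4: a6 + a2 = 9; constraint 7: a5 - a6 = 1 — and the others hold by inspection.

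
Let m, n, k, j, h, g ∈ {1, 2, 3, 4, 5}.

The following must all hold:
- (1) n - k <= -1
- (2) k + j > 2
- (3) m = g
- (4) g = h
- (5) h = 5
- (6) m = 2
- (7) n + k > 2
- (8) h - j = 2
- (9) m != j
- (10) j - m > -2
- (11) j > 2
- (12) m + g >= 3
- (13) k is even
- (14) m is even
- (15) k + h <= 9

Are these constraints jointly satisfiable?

Constraint 6 fixes m = 2 and constraint 5 fixes h = 5. Constraints 3 and 4 give m = g = h, so m = h. But 2 ≠ 5 — contradiction.

Unsatisfiable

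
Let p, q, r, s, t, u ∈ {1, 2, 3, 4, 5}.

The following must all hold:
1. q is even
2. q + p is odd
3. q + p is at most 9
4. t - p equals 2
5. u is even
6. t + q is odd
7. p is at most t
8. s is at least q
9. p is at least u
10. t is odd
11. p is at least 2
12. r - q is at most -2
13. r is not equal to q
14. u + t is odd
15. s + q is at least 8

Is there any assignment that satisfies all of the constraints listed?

Satisfiable

Take p = 3, q = 4, r = 1, s = 5, t = 5, u = 2. Then constraint 3: q + p = 7; constraint 4: t - p = 2, and every other listed constraint is also met.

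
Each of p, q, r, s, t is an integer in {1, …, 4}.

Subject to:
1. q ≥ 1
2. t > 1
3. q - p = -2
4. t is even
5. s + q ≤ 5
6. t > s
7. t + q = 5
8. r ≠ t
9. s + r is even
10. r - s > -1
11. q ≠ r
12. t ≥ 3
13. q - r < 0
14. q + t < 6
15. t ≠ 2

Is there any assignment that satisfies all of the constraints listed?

Satisfiable

The assignment p = 3, q = 1, r = 2, s = 2, t = 4 works:
  constraint 3 holds since q - p = -2.
  constraint 5 holds since s + q = 3.
  constraint 7 holds since t + q = 5.
The rest check out directly.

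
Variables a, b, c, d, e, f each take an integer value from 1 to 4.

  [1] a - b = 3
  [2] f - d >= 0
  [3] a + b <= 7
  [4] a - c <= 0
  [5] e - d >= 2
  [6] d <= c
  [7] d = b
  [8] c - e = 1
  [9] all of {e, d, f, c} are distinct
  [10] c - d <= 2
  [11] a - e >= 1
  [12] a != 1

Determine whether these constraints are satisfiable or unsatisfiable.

Unsatisfiable

Constraints 4, 5, 10, and 11 give e − d ≥ 2, d − c ≥ -2, c − a ≥ 0, a − e ≥ 1.
Adding all 4 inequalities: the left sides telescope to 0, and the right sides sum to 2 + (-2) + 0 + 1 = 1. So 0 ≥ 1, which is false.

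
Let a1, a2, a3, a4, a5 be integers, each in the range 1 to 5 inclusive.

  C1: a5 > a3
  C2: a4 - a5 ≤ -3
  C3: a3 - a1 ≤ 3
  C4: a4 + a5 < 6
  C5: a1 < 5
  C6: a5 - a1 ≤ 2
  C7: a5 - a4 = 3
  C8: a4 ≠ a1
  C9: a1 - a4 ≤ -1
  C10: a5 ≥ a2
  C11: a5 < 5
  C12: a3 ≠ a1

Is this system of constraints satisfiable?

Constraints 2, 6, and 9 give a1 − a5 ≥ -2, a5 − a4 ≥ 3, a4 − a1 ≥ 1.
Adding all 3 inequalities: the left sides telescope to 0, and the right sides sum to (-2) + 3 + 1 = 2. So 0 ≥ 2, which is false.

Unsatisfiable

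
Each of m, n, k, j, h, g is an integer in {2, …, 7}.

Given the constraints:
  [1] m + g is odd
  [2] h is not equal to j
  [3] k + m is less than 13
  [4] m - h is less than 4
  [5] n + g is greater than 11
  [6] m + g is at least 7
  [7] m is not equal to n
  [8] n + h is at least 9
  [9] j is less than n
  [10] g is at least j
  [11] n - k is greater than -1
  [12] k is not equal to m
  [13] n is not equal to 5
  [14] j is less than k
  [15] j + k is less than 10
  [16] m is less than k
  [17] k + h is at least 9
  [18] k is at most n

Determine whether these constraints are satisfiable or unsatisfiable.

Satisfiable

Setting (m, n, k, j, h, g) = (4, 7, 7, 2, 3, 5) satisfies everything: constraint 3: k + m = 11; constraint 4: m - h = 1; constraint 5: n + g = 12, and the others follow.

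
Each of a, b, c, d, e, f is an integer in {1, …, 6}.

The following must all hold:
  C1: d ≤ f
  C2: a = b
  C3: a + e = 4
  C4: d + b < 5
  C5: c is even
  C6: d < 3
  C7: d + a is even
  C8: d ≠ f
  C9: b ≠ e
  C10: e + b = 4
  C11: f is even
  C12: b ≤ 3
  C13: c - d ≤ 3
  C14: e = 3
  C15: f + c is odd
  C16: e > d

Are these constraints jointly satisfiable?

Constraint 11 makes f even and constraint 5 makes c even, so f + c must be even. Constraint 15 says f + c is odd — contradiction.

Unsatisfiable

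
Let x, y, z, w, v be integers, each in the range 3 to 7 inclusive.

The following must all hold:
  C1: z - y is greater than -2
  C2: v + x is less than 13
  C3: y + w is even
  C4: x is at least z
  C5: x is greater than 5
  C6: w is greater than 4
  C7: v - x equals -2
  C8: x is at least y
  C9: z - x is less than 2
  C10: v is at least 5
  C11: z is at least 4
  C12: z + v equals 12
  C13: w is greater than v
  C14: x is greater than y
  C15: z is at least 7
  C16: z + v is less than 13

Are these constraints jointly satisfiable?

Satisfiable

Take x = 7, y = 6, z = 7, w = 6, v = 5. Then constraint 1: z - y = 1; constraint 2: v + x = 12; constraint 7: v - x = -2, and every other listed constraint is also met.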